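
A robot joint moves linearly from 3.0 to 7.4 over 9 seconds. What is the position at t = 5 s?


s = t/T = 5/9 = 0.5556
p(t) = p0 + (pf-p0)*s
= 3.0 + (7.4 - 3.0) * 0.5556
= 5.4444


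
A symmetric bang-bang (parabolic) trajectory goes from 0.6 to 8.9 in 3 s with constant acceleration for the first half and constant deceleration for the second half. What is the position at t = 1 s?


Symmetric rest-to-rest: each phase covers (pf-p0)/2 in time T/2. 0.5*a*(T/2)^2 = (pf-p0)/2 => a = 4*(pf-p0)/T^2
a = 4*(8.9-0.6)/3^2 = 3.6889
t = 1 is in the acceleration phase (t <= T/2).
p = p0 + 0.5*a*t^2 = 0.6 + 0.5*3.6889*1^2
= 2.4444


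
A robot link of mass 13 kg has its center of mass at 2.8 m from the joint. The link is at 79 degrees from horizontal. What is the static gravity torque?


tau = m*g*L*cos(angle)
= 13 * 9.81 * 2.8 * cos(79 deg)
= 13 * 9.81 * 2.8 * 0.1908
= 68.1348 Nm


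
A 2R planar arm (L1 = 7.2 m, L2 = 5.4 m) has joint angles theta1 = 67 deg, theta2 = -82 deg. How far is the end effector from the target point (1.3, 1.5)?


End effector via forward kinematics:
x = L1*cos(t1) + L2*cos(t1+t2) = 8.0293
y = L1*sin(t1) + L2*sin(t1+t2) = 5.23
Distance to target:
d = sqrt((1.3 - 8.0293)^2 + (1.5 - 5.23)^2)
= sqrt(45.283 + 13.913)
= 7.6939 m


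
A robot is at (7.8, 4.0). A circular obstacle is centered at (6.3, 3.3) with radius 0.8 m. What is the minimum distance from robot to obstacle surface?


center_dist = sqrt((7.8-6.3)^2 + (4.0-3.3)^2)
= sqrt(2.25 + 0.49)
= 1.6553
min_dist = center_dist - radius = 1.6553 - 0.8 = 0.8553 m


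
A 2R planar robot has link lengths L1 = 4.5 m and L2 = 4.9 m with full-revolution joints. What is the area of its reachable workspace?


r_max = L1 + L2 = 9.4 m
r_min = |L1 - L2| = 0.4 m
Area = pi*(r_max^2 - r_min^2)
= pi*(88.36 - 0.16)
= pi * 88.2
= 277.0885 m^2


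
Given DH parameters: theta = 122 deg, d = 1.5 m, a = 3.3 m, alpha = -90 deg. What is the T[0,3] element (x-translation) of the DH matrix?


T[0,3] = a * cos(theta)
= 3.3 * cos(122 deg)
= 3.3 * -0.5299
= -1.7487


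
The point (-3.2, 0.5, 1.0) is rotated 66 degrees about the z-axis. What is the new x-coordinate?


Rotation about z-axis: x' = x*cos(theta) - y*sin(theta)
= -3.2 * 0.4067 - 0.5 * 0.9135
= -1.7583


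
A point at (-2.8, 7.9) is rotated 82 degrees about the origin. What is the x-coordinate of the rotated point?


x' = x*cos(theta) - y*sin(theta)
cos(82 deg) = 0.1392, sin(82 deg) = 0.9903
x' = -2.8 * 0.1392 - 7.9 * 0.9903
= -0.3897 - 7.8231
= -8.2128


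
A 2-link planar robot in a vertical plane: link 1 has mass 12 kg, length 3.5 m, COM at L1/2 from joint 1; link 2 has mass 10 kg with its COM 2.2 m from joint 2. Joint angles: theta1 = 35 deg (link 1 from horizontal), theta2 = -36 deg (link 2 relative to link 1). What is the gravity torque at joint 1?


Horizontal distance from joint 1 to link-1 COM:
  x_c1 = (L1/2)*cos(t1) = 1.75 * 0.8192 = 1.4335 m
Horizontal distance from joint 1 to link-2 COM:
  x_c2 = L1*cos(t1) + Lc2*cos(t1+t2)
       = 3.5*0.8192 + 2.2*0.9998 = 5.0667 m
tau1 = m1*g*x_c1 + m2*g*x_c2
     = 12*9.81*1.4335 + 10*9.81*5.0667
     = 168.7535 + 497.043
     = 665.7965 Nm


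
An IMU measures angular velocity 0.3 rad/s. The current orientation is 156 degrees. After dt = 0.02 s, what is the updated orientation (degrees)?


delta_theta = w * dt = 0.3 * 0.02 = 0.006 rad
= 0.3438 deg
theta_new = 156 + 0.3438 = 156.3438 deg


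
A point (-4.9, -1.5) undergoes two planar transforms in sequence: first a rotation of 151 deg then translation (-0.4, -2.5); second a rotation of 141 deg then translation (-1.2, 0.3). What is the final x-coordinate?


After transform 1:
x1 = cos(151)*-4.9 - sin(151)*-1.5 + -0.4 = 4.6129
y1 = sin(151)*-4.9 + cos(151)*-1.5 + -2.5 = -3.5636
After transform 2:
x2 = cos(141)*4.6129 - sin(141)*-3.5636 + -1.2
= -2.5422


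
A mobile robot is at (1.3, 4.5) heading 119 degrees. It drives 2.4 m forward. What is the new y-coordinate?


y_new = y0 + d*sin(theta)
= 4.5 + 2.4*sin(119)
= 4.5 + 2.0991
= 6.5991


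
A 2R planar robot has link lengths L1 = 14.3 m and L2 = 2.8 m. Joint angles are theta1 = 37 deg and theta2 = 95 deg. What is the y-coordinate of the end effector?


Convert angles to radians: theta1 = 0.6458, theta2 = 1.6581
y = L1*sin(theta1) + L2*sin(theta1+theta2)
y = 8.606 + 2.0808
y = 10.6868


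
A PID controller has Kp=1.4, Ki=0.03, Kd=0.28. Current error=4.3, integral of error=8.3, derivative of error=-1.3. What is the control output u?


u = Kp*e + Ki*int(e) + Kd*de/dt
= 1.4*4.3 + 0.03*8.3 + 0.28*(-1.3)
= 6.02 + 0.249 + -0.364
= 5.905


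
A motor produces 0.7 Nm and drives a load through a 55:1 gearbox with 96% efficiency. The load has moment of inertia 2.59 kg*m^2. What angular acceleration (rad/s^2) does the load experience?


tau_out = tau_motor * N * eta
= 0.7 * 55 * 0.96 = 36.96 Nm
alpha = tau_out / I = 36.96 / 2.59
= 14.2703 rad/s^2


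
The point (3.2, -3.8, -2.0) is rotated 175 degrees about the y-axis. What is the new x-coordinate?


Rotation about y-axis: x' = x*cos(theta) + z*sin(theta)
= 3.2 * -0.9962 + -2.0 * 0.0872
= -3.3621


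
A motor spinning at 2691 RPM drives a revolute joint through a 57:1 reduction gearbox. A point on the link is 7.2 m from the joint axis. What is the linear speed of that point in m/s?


omega_motor = 2691 * 2*pi/60 = 281.8009 rad/s
omega_joint = omega_motor / 57 = 4.9439 rad/s
v = omega_joint * r = 4.9439 * 7.2
= 35.5959 m/s


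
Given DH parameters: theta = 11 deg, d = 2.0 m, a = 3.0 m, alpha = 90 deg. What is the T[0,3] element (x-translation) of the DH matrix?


T[0,3] = a * cos(theta)
= 3.0 * cos(11 deg)
= 3.0 * 0.9816
= 2.9449


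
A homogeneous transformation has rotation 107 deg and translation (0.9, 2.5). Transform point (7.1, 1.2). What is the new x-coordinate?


x' = cos(theta)*px - sin(theta)*py + tx
= -0.2924*7.1 - 0.9563*1.2 + 0.9
= -2.3234


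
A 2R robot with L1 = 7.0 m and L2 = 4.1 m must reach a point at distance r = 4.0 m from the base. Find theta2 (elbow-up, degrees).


cos(theta2) = (r^2 - L1^2 - L2^2) / (2*L1*L2)
cos(theta2) = (16.0 - 49.0 - 16.81) / 57.4
cos(theta2) = -0.86777
theta2 = 150.2005 degrees


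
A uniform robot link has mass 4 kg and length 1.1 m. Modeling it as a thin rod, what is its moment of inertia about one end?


I = (1/3) * m * L^2
= (1/3) * 4 * 1.1^2
= 0.333333 * 4 * 1.21
= 1.6133 kg*m^2


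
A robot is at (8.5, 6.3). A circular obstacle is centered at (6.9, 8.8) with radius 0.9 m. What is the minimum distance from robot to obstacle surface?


center_dist = sqrt((8.5-6.9)^2 + (6.3-8.8)^2)
= sqrt(2.56 + 6.25)
= 2.9682
min_dist = center_dist - radius = 2.9682 - 0.9 = 2.0682 m


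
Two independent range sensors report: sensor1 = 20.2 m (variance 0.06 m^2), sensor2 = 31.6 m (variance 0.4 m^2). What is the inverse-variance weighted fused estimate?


w1 = (1/var1) / (1/var1 + 1/var2)
   = 16.6667 / (16.6667 + 2.5) = 0.8696
w2 = 1 - w1 = 0.1304
fused = w1*s1 + w2*s2 = 17.5652 + 4.1217
= 21.687 m


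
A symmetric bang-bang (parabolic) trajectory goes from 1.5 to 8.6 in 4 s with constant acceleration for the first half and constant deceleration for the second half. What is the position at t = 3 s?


Symmetric rest-to-rest: each phase covers (pf-p0)/2 in time T/2. 0.5*a*(T/2)^2 = (pf-p0)/2 => a = 4*(pf-p0)/T^2
a = 4*(8.6-1.5)/4^2 = 1.775
t = 3 is in the deceleration phase (t > T/2).
p = pf - 0.5*a*(T-t)^2 = 8.6 - 0.5*1.775*1^2
= 7.7125


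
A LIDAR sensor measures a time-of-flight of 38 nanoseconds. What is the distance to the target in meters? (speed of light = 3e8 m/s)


tof = 38 ns = 3.8e-08 s
dist = c * tof / 2
= 3e8 * 3.8e-08 / 2
= 5.7 m


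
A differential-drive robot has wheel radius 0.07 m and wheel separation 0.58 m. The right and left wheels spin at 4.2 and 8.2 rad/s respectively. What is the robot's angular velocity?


vR = r*wR = 0.07*4.2 = 0.294 m/s
vL = r*wL = 0.07*8.2 = 0.574 m/s
v = (vR+vL)/2 = 0.434 m/s
omega = (vR-vL)/L = -0.4828 rad/s
angular velocity = -0.4828 rad/s


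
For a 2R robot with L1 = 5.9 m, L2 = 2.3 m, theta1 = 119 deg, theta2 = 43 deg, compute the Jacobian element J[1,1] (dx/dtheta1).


J[1,1] = -L1*sin(t1) - L2*sin(t1+t2)
= -5.9*sin(119) - 2.3*sin(162)
= -5.871


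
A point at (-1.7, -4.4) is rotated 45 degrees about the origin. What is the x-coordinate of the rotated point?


x' = x*cos(theta) - y*sin(theta)
cos(45 deg) = 0.7071, sin(45 deg) = 0.7071
x' = -1.7 * 0.7071 - -4.4 * 0.7071
= -1.2021 - -3.1113
= 1.9092


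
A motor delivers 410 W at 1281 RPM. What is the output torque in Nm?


omega = 1281 * 2*pi/60 = 134.146 rad/s
tau = P / omega = 410 / 134.146
= 3.0564 Nm


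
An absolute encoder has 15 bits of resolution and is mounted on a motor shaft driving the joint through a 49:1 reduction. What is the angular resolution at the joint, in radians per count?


counts = 2^15 = 32768
effective counts at joint = 32768 * 49 = 1605632
resolution = 2*pi / 1605632
= 3.9132e-06 rad/count


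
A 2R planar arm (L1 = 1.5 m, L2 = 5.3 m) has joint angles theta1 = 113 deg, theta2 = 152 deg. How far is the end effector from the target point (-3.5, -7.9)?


End effector via forward kinematics:
x = L1*cos(t1) + L2*cos(t1+t2) = -1.048
y = L1*sin(t1) + L2*sin(t1+t2) = -3.8991
Distance to target:
d = sqrt((-3.5 - -1.048)^2 + (-7.9 - -3.8991)^2)
= sqrt(6.0122 + 16.0074)
= 4.6925 m


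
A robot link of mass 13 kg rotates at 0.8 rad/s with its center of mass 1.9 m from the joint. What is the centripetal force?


F = m * omega^2 * r
= 13 * 0.8^2 * 1.9
= 13 * 0.64 * 1.9
= 15.808 N


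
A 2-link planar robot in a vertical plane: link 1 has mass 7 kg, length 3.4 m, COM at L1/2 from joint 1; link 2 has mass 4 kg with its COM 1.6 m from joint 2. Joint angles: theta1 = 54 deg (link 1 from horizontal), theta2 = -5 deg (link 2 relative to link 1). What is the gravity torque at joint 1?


Horizontal distance from joint 1 to link-1 COM:
  x_c1 = (L1/2)*cos(t1) = 1.7 * 0.5878 = 0.9992 m
Horizontal distance from joint 1 to link-2 COM:
  x_c2 = L1*cos(t1) + Lc2*cos(t1+t2)
       = 3.4*0.5878 + 1.6*0.6561 = 3.0482 m
tau1 = m1*g*x_c1 + m2*g*x_c2
     = 7*9.81*0.9992 + 4*9.81*3.0482
     = 68.6175 + 119.61
     = 188.2274 Nm


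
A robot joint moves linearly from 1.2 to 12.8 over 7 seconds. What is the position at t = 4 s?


s = t/T = 4/7 = 0.5714
p(t) = p0 + (pf-p0)*s
= 1.2 + (12.8 - 1.2) * 0.5714
= 7.8286


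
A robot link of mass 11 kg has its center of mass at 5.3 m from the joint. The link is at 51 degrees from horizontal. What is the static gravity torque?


tau = m*g*L*cos(angle)
= 11 * 9.81 * 5.3 * cos(51 deg)
= 11 * 9.81 * 5.3 * 0.6293
= 359.9228 Nm


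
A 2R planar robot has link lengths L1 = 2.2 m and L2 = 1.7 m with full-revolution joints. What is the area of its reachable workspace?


r_max = L1 + L2 = 3.9 m
r_min = |L1 - L2| = 0.5 m
Area = pi*(r_max^2 - r_min^2)
= pi*(15.21 - 0.25)
= pi * 14.96
= 46.9982 m^2


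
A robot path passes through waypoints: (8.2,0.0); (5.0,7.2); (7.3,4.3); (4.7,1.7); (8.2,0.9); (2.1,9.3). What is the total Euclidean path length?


Segment lengths:
  seg1 = sqrt((-3.2)^2 + (7.2)^2) = 7.8791
  seg2 = sqrt((2.3)^2 + (-2.9)^2) = 3.7014
  seg3 = sqrt((-2.6)^2 + (-2.6)^2) = 3.677
  seg4 = sqrt((3.5)^2 + (-0.8)^2) = 3.5903
  seg5 = sqrt((-6.1)^2 + (8.4)^2) = 10.3812
Total = 29.2289


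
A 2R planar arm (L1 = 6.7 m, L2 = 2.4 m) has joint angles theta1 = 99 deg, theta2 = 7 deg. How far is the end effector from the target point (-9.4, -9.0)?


End effector via forward kinematics:
x = L1*cos(t1) + L2*cos(t1+t2) = -1.7096
y = L1*sin(t1) + L2*sin(t1+t2) = 8.9245
Distance to target:
d = sqrt((-9.4 - -1.7096)^2 + (-9.0 - 8.9245)^2)
= sqrt(59.1416 + 321.2891)
= 19.5046 m


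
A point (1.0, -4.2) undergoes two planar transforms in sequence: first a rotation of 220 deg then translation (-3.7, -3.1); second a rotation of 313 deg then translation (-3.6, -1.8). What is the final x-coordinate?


After transform 1:
x1 = cos(220)*1.0 - sin(220)*-4.2 + -3.7 = -7.1658
y1 = sin(220)*1.0 + cos(220)*-4.2 + -3.1 = -0.5254
After transform 2:
x2 = cos(313)*-7.1658 - sin(313)*-0.5254 + -3.6
= -8.8713


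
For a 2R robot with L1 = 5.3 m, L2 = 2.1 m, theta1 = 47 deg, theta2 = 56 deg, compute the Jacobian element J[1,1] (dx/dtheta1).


J[1,1] = -L1*sin(t1) - L2*sin(t1+t2)
= -5.3*sin(47) - 2.1*sin(103)
= -5.9224


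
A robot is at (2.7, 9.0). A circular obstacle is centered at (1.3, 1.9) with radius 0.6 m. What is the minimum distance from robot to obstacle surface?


center_dist = sqrt((2.7-1.3)^2 + (9.0-1.9)^2)
= sqrt(1.96 + 50.41)
= 7.2367
min_dist = center_dist - radius = 7.2367 - 0.6 = 6.6367 m


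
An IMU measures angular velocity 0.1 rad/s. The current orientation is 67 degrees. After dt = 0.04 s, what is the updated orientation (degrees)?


delta_theta = w * dt = 0.1 * 0.04 = 0.004 rad
= 0.2292 deg
theta_new = 67 + 0.2292 = 67.2292 deg


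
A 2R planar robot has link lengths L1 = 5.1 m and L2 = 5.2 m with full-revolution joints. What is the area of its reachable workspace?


r_max = L1 + L2 = 10.3 m
r_min = |L1 - L2| = 0.1 m
Area = pi*(r_max^2 - r_min^2)
= pi*(106.09 - 0.01)
= pi * 106.08
= 333.2601 m^2


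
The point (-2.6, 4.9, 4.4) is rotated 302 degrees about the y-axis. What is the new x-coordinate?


Rotation about y-axis: x' = x*cos(theta) + z*sin(theta)
= -2.6 * 0.5299 + 4.4 * -0.848
= -5.1092


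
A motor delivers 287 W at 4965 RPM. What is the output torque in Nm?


omega = 4965 * 2*pi/60 = 519.9336 rad/s
tau = P / omega = 287 / 519.9336
= 0.552 Nm


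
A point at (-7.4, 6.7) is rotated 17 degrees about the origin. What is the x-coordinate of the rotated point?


x' = x*cos(theta) - y*sin(theta)
cos(17 deg) = 0.9563, sin(17 deg) = 0.2924
x' = -7.4 * 0.9563 - 6.7 * 0.2924
= -7.0767 - 1.9589
= -9.0355


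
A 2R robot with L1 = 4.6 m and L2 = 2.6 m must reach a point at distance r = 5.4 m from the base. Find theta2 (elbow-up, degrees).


cos(theta2) = (r^2 - L1^2 - L2^2) / (2*L1*L2)
cos(theta2) = (29.16 - 21.16 - 6.76) / 23.92
cos(theta2) = 0.051839
theta2 = 87.0285 degrees


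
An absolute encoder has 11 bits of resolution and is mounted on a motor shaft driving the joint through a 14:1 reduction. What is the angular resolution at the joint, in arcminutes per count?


counts = 2^11 = 2048
effective counts at joint = 2048 * 14 = 28672
resolution = 360*60 / 28672
= 0.7533 arcmin/count


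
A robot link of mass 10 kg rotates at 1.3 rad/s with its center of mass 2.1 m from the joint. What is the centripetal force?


F = m * omega^2 * r
= 10 * 1.3^2 * 2.1
= 10 * 1.69 * 2.1
= 35.49 N


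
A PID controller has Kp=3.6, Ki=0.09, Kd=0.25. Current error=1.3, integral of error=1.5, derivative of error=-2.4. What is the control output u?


u = Kp*e + Ki*int(e) + Kd*de/dt
= 3.6*1.3 + 0.09*1.5 + 0.25*(-2.4)
= 4.68 + 0.135 + -0.6
= 4.215


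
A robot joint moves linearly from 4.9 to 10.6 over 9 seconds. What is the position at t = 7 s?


s = t/T = 7/9 = 0.7778
p(t) = p0 + (pf-p0)*s
= 4.9 + (10.6 - 4.9) * 0.7778
= 9.3333


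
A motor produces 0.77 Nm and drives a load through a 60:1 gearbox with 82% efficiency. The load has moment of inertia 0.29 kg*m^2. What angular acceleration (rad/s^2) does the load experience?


tau_out = tau_motor * N * eta
= 0.77 * 60 * 0.82 = 37.884 Nm
alpha = tau_out / I = 37.884 / 0.29
= 130.6345 rad/s^2


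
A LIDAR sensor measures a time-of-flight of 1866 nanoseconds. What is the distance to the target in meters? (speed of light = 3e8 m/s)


tof = 1866 ns = 1.866e-06 s
dist = c * tof / 2
= 3e8 * 1.866e-06 / 2
= 279.9 m


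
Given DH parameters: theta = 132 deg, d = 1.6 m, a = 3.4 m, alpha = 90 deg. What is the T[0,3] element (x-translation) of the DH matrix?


T[0,3] = a * cos(theta)
= 3.4 * cos(132 deg)
= 3.4 * -0.6691
= -2.275


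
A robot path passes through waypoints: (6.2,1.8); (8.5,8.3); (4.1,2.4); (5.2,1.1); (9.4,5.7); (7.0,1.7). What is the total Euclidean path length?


Segment lengths:
  seg1 = sqrt((2.3)^2 + (6.5)^2) = 6.8949
  seg2 = sqrt((-4.4)^2 + (-5.9)^2) = 7.36
  seg3 = sqrt((1.1)^2 + (-1.3)^2) = 1.7029
  seg4 = sqrt((4.2)^2 + (4.6)^2) = 6.229
  seg5 = sqrt((-2.4)^2 + (-4.0)^2) = 4.6648
Total = 26.8516


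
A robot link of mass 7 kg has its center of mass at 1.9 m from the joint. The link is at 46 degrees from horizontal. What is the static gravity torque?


tau = m*g*L*cos(angle)
= 7 * 9.81 * 1.9 * cos(46 deg)
= 7 * 9.81 * 1.9 * 0.6947
= 90.6342 Nm


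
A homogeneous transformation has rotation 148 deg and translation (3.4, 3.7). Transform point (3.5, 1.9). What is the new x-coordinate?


x' = cos(theta)*px - sin(theta)*py + tx
= -0.848*3.5 - 0.5299*1.9 + 3.4
= -0.575


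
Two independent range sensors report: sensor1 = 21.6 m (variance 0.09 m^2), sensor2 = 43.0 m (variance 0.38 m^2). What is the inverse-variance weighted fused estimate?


w1 = (1/var1) / (1/var1 + 1/var2)
   = 11.1111 / (11.1111 + 2.6316) = 0.8085
w2 = 1 - w1 = 0.1915
fused = w1*s1 + w2*s2 = 17.4638 + 8.234
= 25.6979 m


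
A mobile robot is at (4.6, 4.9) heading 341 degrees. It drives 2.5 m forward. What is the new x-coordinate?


x_new = x0 + d*cos(theta)
= 4.6 + 2.5*cos(341)
= 4.6 + 2.3638
= 6.9638


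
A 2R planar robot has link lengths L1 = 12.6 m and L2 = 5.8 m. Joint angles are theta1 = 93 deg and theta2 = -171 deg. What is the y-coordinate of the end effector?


Convert angles to radians: theta1 = 1.6232, theta2 = -2.9845
y = L1*sin(theta1) + L2*sin(theta1+theta2)
y = 12.5827 + -5.6733
y = 6.9095


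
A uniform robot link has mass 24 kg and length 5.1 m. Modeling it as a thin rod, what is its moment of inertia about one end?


I = (1/3) * m * L^2
= (1/3) * 24 * 5.1^2
= 0.333333 * 24 * 26.01
= 208.08 kg*m^2


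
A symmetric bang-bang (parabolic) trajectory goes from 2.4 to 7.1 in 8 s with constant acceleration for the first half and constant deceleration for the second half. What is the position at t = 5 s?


Symmetric rest-to-rest: each phase covers (pf-p0)/2 in time T/2. 0.5*a*(T/2)^2 = (pf-p0)/2 => a = 4*(pf-p0)/T^2
a = 4*(7.1-2.4)/8^2 = 0.2937
t = 5 is in the deceleration phase (t > T/2).
p = pf - 0.5*a*(T-t)^2 = 7.1 - 0.5*0.2937*3^2
= 5.7781


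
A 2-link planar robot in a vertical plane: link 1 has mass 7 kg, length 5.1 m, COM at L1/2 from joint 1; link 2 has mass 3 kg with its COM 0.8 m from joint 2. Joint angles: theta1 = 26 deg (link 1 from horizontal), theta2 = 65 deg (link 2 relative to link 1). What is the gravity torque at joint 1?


Horizontal distance from joint 1 to link-1 COM:
  x_c1 = (L1/2)*cos(t1) = 2.55 * 0.8988 = 2.2919 m
Horizontal distance from joint 1 to link-2 COM:
  x_c2 = L1*cos(t1) + Lc2*cos(t1+t2)
       = 5.1*0.8988 + 0.8*-0.0175 = 4.5699 m
tau1 = m1*g*x_c1 + m2*g*x_c2
     = 7*9.81*2.2919 + 3*9.81*4.5699
     = 157.3865 + 134.4918
     = 291.8783 Nm


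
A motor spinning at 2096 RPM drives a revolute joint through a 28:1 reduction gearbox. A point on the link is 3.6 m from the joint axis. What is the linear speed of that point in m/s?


omega_motor = 2096 * 2*pi/60 = 219.4926 rad/s
omega_joint = omega_motor / 28 = 7.839 rad/s
v = omega_joint * r = 7.839 * 3.6
= 28.2205 m/s


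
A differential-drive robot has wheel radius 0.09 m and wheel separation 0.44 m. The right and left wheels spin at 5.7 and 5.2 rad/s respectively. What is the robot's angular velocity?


vR = r*wR = 0.09*5.7 = 0.513 m/s
vL = r*wL = 0.09*5.2 = 0.468 m/s
v = (vR+vL)/2 = 0.4905 m/s
omega = (vR-vL)/L = 0.1023 rad/s
angular velocity = 0.1023 rad/s


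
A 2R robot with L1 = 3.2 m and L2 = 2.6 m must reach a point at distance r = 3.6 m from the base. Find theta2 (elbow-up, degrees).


cos(theta2) = (r^2 - L1^2 - L2^2) / (2*L1*L2)
cos(theta2) = (12.96 - 10.24 - 6.76) / 16.64
cos(theta2) = -0.242788
theta2 = 104.0512 degrees


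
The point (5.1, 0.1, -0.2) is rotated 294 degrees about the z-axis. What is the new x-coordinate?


Rotation about z-axis: x' = x*cos(theta) - y*sin(theta)
= 5.1 * 0.4067 - 0.1 * -0.9135
= 2.1657


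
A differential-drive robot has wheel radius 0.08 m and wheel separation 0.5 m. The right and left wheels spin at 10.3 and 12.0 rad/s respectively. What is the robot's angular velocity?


vR = r*wR = 0.08*10.3 = 0.824 m/s
vL = r*wL = 0.08*12.0 = 0.96 m/s
v = (vR+vL)/2 = 0.892 m/s
omega = (vR-vL)/L = -0.272 rad/s
angular velocity = -0.272 rad/s


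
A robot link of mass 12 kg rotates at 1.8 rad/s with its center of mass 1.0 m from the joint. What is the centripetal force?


F = m * omega^2 * r
= 12 * 1.8^2 * 1.0
= 12 * 3.24 * 1.0
= 38.88 N


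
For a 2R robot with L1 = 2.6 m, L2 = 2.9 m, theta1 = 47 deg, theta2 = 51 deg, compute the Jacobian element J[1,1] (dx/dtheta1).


J[1,1] = -L1*sin(t1) - L2*sin(t1+t2)
= -2.6*sin(47) - 2.9*sin(98)
= -4.7733


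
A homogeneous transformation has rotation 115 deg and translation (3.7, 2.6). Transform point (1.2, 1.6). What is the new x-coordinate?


x' = cos(theta)*px - sin(theta)*py + tx
= -0.4226*1.2 - 0.9063*1.6 + 3.7
= 1.7428


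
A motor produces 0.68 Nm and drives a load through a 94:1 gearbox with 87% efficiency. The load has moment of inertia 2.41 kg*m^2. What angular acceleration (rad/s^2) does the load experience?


tau_out = tau_motor * N * eta
= 0.68 * 94 * 0.87 = 55.6104 Nm
alpha = tau_out / I = 55.6104 / 2.41
= 23.0749 rad/s^2


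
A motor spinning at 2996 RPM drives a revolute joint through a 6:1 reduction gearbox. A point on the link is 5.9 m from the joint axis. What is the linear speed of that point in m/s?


omega_motor = 2996 * 2*pi/60 = 313.7404 rad/s
omega_joint = omega_motor / 6 = 52.2901 rad/s
v = omega_joint * r = 52.2901 * 5.9
= 308.5114 m/s


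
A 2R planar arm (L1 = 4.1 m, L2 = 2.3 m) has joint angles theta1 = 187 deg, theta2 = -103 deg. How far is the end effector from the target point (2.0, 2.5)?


End effector via forward kinematics:
x = L1*cos(t1) + L2*cos(t1+t2) = -3.829
y = L1*sin(t1) + L2*sin(t1+t2) = 1.7877
Distance to target:
d = sqrt((2.0 - -3.829)^2 + (2.5 - 1.7877)^2)
= sqrt(33.9775 + 0.5073)
= 5.8724 m


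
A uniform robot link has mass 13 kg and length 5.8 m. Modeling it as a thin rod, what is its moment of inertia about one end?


I = (1/3) * m * L^2
= (1/3) * 13 * 5.8^2
= 0.333333 * 13 * 33.64
= 145.7733 kg*m^2


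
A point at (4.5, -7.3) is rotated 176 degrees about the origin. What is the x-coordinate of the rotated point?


x' = x*cos(theta) - y*sin(theta)
cos(176 deg) = -0.9976, sin(176 deg) = 0.0698
x' = 4.5 * -0.9976 - -7.3 * 0.0698
= -4.489 - -0.5092
= -3.9798


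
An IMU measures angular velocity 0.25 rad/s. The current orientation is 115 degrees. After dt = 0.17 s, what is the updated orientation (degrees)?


delta_theta = w * dt = 0.25 * 0.17 = 0.0425 rad
= 2.4351 deg
theta_new = 115 + 2.4351 = 117.4351 deg


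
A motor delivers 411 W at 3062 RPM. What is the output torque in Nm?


omega = 3062 * 2*pi/60 = 320.6519 rad/s
tau = P / omega = 411 / 320.6519
= 1.2818 Nm


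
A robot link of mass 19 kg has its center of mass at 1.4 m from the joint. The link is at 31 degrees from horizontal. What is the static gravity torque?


tau = m*g*L*cos(angle)
= 19 * 9.81 * 1.4 * cos(31 deg)
= 19 * 9.81 * 1.4 * 0.8572
= 223.6744 Nm


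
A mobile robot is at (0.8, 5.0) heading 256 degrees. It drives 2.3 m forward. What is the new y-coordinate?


y_new = y0 + d*sin(theta)
= 5.0 + 2.3*sin(256)
= 5.0 + -2.2317
= 2.7683


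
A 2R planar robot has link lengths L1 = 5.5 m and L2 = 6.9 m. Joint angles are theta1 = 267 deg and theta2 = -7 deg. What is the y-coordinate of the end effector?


Convert angles to radians: theta1 = 4.66, theta2 = -0.1222
y = L1*sin(theta1) + L2*sin(theta1+theta2)
y = -5.4925 + -6.7952
y = -12.2876


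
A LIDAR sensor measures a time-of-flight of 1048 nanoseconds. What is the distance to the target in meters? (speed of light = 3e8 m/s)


tof = 1048 ns = 1.048e-06 s
dist = c * tof / 2
= 3e8 * 1.048e-06 / 2
= 157.2 m


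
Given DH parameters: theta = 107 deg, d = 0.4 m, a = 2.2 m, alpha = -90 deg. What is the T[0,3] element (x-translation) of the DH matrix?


T[0,3] = a * cos(theta)
= 2.2 * cos(107 deg)
= 2.2 * -0.2924
= -0.6432


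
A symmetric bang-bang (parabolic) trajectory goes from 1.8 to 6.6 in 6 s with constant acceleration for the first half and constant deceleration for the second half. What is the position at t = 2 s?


Symmetric rest-to-rest: each phase covers (pf-p0)/2 in time T/2. 0.5*a*(T/2)^2 = (pf-p0)/2 => a = 4*(pf-p0)/T^2
a = 4*(6.6-1.8)/6^2 = 0.5333
t = 2 is in the acceleration phase (t <= T/2).
p = p0 + 0.5*a*t^2 = 1.8 + 0.5*0.5333*2^2
= 2.8667


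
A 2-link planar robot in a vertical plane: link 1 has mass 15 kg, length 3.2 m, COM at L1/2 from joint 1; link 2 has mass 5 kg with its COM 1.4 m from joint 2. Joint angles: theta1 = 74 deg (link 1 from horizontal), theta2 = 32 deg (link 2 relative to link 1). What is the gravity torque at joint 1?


Horizontal distance from joint 1 to link-1 COM:
  x_c1 = (L1/2)*cos(t1) = 1.6 * 0.2756 = 0.441 m
Horizontal distance from joint 1 to link-2 COM:
  x_c2 = L1*cos(t1) + Lc2*cos(t1+t2)
       = 3.2*0.2756 + 1.4*-0.2756 = 0.4961 m
tau1 = m1*g*x_c1 + m2*g*x_c2
     = 15*9.81*0.441 + 5*9.81*0.4961
     = 64.8961 + 24.336
     = 89.2321 Nm


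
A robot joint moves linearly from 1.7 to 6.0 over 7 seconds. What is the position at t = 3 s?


s = t/T = 3/7 = 0.4286
p(t) = p0 + (pf-p0)*s
= 1.7 + (6.0 - 1.7) * 0.4286
= 3.5429


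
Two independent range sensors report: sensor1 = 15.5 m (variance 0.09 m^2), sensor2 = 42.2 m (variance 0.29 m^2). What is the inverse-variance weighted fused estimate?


w1 = (1/var1) / (1/var1 + 1/var2)
   = 11.1111 / (11.1111 + 3.4483) = 0.7632
w2 = 1 - w1 = 0.2368
fused = w1*s1 + w2*s2 = 11.8289 + 9.9947
= 21.8237 m


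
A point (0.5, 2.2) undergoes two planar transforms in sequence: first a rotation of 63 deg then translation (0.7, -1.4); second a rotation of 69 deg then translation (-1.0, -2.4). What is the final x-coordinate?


After transform 1:
x1 = cos(63)*0.5 - sin(63)*2.2 + 0.7 = -1.0332
y1 = sin(63)*0.5 + cos(63)*2.2 + -1.4 = 0.0443
After transform 2:
x2 = cos(69)*-1.0332 - sin(69)*0.0443 + -1.0
= -1.4116


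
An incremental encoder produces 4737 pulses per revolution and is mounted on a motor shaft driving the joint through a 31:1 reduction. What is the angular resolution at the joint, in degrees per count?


counts per rev = 4737
effective counts at joint = 4737 * 31 = 146847
resolution = 360 / 146847
= 0.0025 deg/count


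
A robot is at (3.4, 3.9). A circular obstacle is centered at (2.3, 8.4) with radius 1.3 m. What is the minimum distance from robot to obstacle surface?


center_dist = sqrt((3.4-2.3)^2 + (3.9-8.4)^2)
= sqrt(1.21 + 20.25)
= 4.6325
min_dist = center_dist - radius = 4.6325 - 1.3 = 3.3325 m


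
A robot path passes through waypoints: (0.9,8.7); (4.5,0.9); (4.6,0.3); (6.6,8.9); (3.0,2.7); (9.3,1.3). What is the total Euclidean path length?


Segment lengths:
  seg1 = sqrt((3.6)^2 + (-7.8)^2) = 8.5907
  seg2 = sqrt((0.1)^2 + (-0.6)^2) = 0.6083
  seg3 = sqrt((2.0)^2 + (8.6)^2) = 8.8295
  seg4 = sqrt((-3.6)^2 + (-6.2)^2) = 7.1694
  seg5 = sqrt((6.3)^2 + (-1.4)^2) = 6.4537
Total = 31.6515


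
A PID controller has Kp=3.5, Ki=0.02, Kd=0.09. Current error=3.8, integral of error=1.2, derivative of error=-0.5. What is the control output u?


u = Kp*e + Ki*int(e) + Kd*de/dt
= 3.5*3.8 + 0.02*1.2 + 0.09*(-0.5)
= 13.3 + 0.024 + -0.045
= 13.279


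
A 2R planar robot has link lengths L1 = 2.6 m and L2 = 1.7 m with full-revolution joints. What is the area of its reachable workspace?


r_max = L1 + L2 = 4.3 m
r_min = |L1 - L2| = 0.9 m
Area = pi*(r_max^2 - r_min^2)
= pi*(18.49 - 0.81)
= pi * 17.68
= 55.5434 m^2


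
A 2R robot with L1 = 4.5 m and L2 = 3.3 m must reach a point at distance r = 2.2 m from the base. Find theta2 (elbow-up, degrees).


cos(theta2) = (r^2 - L1^2 - L2^2) / (2*L1*L2)
cos(theta2) = (4.84 - 20.25 - 10.89) / 29.7
cos(theta2) = -0.885522
theta2 = 152.3158 degrees


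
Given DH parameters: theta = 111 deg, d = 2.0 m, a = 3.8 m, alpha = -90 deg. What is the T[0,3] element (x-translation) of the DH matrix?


T[0,3] = a * cos(theta)
= 3.8 * cos(111 deg)
= 3.8 * -0.3584
= -1.3618


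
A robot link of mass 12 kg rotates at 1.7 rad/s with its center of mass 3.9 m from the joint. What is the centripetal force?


F = m * omega^2 * r
= 12 * 1.7^2 * 3.9
= 12 * 2.89 * 3.9
= 135.252 N


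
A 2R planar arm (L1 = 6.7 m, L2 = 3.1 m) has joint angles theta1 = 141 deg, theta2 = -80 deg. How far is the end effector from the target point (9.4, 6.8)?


End effector via forward kinematics:
x = L1*cos(t1) + L2*cos(t1+t2) = -3.704
y = L1*sin(t1) + L2*sin(t1+t2) = 6.9278
Distance to target:
d = sqrt((9.4 - -3.704)^2 + (6.8 - 6.9278)^2)
= sqrt(171.714 + 0.0163)
= 13.1046 m


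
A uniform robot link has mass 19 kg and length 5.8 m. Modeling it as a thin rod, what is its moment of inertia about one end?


I = (1/3) * m * L^2
= (1/3) * 19 * 5.8^2
= 0.333333 * 19 * 33.64
= 213.0533 kg*m^2


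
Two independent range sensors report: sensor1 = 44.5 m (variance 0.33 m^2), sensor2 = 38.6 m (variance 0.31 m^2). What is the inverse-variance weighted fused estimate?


w1 = (1/var1) / (1/var1 + 1/var2)
   = 3.0303 / (3.0303 + 3.2258) = 0.4844
w2 = 1 - w1 = 0.5156
fused = w1*s1 + w2*s2 = 21.5547 + 19.9031
= 41.4578 m


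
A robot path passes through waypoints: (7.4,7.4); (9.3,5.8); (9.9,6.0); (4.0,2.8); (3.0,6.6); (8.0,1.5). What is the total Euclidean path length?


Segment lengths:
  seg1 = sqrt((1.9)^2 + (-1.6)^2) = 2.4839
  seg2 = sqrt((0.6)^2 + (0.2)^2) = 0.6325
  seg3 = sqrt((-5.9)^2 + (-3.2)^2) = 6.7119
  seg4 = sqrt((-1.0)^2 + (3.8)^2) = 3.9294
  seg5 = sqrt((5.0)^2 + (-5.1)^2) = 7.1421
Total = 20.8998


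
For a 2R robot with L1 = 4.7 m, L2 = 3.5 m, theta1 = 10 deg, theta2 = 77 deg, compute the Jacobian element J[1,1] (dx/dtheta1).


J[1,1] = -L1*sin(t1) - L2*sin(t1+t2)
= -4.7*sin(10) - 3.5*sin(87)
= -4.3113


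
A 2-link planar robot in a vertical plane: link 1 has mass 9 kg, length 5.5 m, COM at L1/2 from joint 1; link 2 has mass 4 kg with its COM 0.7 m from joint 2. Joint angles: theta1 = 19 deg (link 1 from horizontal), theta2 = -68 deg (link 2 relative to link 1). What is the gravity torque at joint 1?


Horizontal distance from joint 1 to link-1 COM:
  x_c1 = (L1/2)*cos(t1) = 2.75 * 0.9455 = 2.6002 m
Horizontal distance from joint 1 to link-2 COM:
  x_c2 = L1*cos(t1) + Lc2*cos(t1+t2)
       = 5.5*0.9455 + 0.7*0.6561 = 5.6596 m
tau1 = m1*g*x_c1 + m2*g*x_c2
     = 9*9.81*2.6002 + 4*9.81*5.6596
     = 229.5695 + 222.0824
     = 451.652 Nm


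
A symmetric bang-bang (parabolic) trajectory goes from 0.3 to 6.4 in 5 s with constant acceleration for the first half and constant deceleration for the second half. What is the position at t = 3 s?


Symmetric rest-to-rest: each phase covers (pf-p0)/2 in time T/2. 0.5*a*(T/2)^2 = (pf-p0)/2 => a = 4*(pf-p0)/T^2
a = 4*(6.4-0.3)/5^2 = 0.976
t = 3 is in the deceleration phase (t > T/2).
p = pf - 0.5*a*(T-t)^2 = 6.4 - 0.5*0.976*2^2
= 4.448


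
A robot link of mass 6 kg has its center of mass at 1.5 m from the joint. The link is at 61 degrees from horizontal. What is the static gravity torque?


tau = m*g*L*cos(angle)
= 6 * 9.81 * 1.5 * cos(61 deg)
= 6 * 9.81 * 1.5 * 0.4848
= 42.8038 Nm


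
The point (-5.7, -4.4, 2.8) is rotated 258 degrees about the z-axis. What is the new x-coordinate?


Rotation about z-axis: x' = x*cos(theta) - y*sin(theta)
= -5.7 * -0.2079 - -4.4 * -0.9781
= -3.1188


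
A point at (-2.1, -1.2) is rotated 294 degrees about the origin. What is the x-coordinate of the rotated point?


x' = x*cos(theta) - y*sin(theta)
cos(294 deg) = 0.4067, sin(294 deg) = -0.9135
x' = -2.1 * 0.4067 - -1.2 * -0.9135
= -0.8541 - 1.0963
= -1.9504


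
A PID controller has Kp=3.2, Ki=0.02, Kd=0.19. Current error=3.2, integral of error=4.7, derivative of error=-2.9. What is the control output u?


u = Kp*e + Ki*int(e) + Kd*de/dt
= 3.2*3.2 + 0.02*4.7 + 0.19*(-2.9)
= 10.24 + 0.094 + -0.551
= 9.783


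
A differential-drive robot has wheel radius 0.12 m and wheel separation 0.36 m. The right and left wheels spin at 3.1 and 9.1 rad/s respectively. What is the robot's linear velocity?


vR = r*wR = 0.12*3.1 = 0.372 m/s
vL = r*wL = 0.12*9.1 = 1.092 m/s
v = (vR+vL)/2 = 0.732 m/s
omega = (vR-vL)/L = -2.0 rad/s
linear velocity = 0.732 m/s


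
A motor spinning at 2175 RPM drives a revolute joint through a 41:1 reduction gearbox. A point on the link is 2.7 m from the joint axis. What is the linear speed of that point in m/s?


omega_motor = 2175 * 2*pi/60 = 227.7655 rad/s
omega_joint = omega_motor / 41 = 5.5553 rad/s
v = omega_joint * r = 5.5553 * 2.7
= 14.9992 m/s


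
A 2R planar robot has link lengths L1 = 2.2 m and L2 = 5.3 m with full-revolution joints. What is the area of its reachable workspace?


r_max = L1 + L2 = 7.5 m
r_min = |L1 - L2| = 3.1 m
Area = pi*(r_max^2 - r_min^2)
= pi*(56.25 - 9.61)
= pi * 46.64
= 146.5239 m^2


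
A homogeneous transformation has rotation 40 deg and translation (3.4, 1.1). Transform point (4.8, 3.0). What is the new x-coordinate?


x' = cos(theta)*px - sin(theta)*py + tx
= 0.766*4.8 - 0.6428*3.0 + 3.4
= 5.1487


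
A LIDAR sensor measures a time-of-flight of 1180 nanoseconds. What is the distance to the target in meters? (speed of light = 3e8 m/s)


tof = 1180 ns = 1.18e-06 s
dist = c * tof / 2
= 3e8 * 1.18e-06 / 2
= 177.0 m


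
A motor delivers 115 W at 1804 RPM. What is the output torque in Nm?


omega = 1804 * 2*pi/60 = 188.9144 rad/s
tau = P / omega = 115 / 188.9144
= 0.6087 Nm


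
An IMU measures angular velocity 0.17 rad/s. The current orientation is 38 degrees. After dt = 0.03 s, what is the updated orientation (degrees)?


delta_theta = w * dt = 0.17 * 0.03 = 0.0051 rad
= 0.2922 deg
theta_new = 38 + 0.2922 = 38.2922 deg


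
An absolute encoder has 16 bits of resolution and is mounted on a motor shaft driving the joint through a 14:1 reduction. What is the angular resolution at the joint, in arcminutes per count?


counts = 2^16 = 65536
effective counts at joint = 65536 * 14 = 917504
resolution = 360*60 / 917504
= 0.0235 arcmin/count


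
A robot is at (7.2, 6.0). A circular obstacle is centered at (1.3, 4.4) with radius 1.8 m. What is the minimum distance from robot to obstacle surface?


center_dist = sqrt((7.2-1.3)^2 + (6.0-4.4)^2)
= sqrt(34.81 + 2.56)
= 6.1131
min_dist = center_dist - radius = 6.1131 - 1.8 = 4.3131 m


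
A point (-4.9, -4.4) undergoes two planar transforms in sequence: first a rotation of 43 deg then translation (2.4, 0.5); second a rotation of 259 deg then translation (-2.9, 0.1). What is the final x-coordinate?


After transform 1:
x1 = cos(43)*-4.9 - sin(43)*-4.4 + 2.4 = 1.8172
y1 = sin(43)*-4.9 + cos(43)*-4.4 + 0.5 = -6.0597
After transform 2:
x2 = cos(259)*1.8172 - sin(259)*-6.0597 + -2.9
= -9.1951


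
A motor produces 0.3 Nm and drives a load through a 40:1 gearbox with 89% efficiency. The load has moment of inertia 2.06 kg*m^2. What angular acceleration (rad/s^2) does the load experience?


tau_out = tau_motor * N * eta
= 0.3 * 40 * 0.89 = 10.68 Nm
alpha = tau_out / I = 10.68 / 2.06
= 5.1845 rad/s^2


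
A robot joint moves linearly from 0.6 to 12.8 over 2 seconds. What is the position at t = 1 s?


s = t/T = 1/2 = 0.5
p(t) = p0 + (pf-p0)*s
= 0.6 + (12.8 - 0.6) * 0.5
= 6.7


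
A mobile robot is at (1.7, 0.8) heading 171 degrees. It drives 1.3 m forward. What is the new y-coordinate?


y_new = y0 + d*sin(theta)
= 0.8 + 1.3*sin(171)
= 0.8 + 0.2034
= 1.0034


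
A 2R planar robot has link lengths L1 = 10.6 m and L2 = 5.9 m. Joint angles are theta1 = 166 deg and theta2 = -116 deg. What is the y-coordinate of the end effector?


Convert angles to radians: theta1 = 2.8972, theta2 = -2.0246
y = L1*sin(theta1) + L2*sin(theta1+theta2)
y = 2.5644 + 4.5197
y = 7.084


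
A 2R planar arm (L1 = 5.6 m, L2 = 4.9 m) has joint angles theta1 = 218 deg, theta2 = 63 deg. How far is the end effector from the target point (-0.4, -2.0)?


End effector via forward kinematics:
x = L1*cos(t1) + L2*cos(t1+t2) = -3.4779
y = L1*sin(t1) + L2*sin(t1+t2) = -8.2577
Distance to target:
d = sqrt((-0.4 - -3.4779)^2 + (-2.0 - -8.2577)^2)
= sqrt(9.4734 + 39.1585)
= 6.9737 m


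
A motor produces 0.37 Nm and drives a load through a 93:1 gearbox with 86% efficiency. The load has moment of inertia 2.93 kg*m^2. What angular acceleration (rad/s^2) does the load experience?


tau_out = tau_motor * N * eta
= 0.37 * 93 * 0.86 = 29.5926 Nm
alpha = tau_out / I = 29.5926 / 2.93
= 10.0999 rad/s^2


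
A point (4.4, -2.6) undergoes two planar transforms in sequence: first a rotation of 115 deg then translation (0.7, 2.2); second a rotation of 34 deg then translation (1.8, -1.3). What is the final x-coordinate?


After transform 1:
x1 = cos(115)*4.4 - sin(115)*-2.6 + 0.7 = 1.1969
y1 = sin(115)*4.4 + cos(115)*-2.6 + 2.2 = 7.2866
After transform 2:
x2 = cos(34)*1.1969 - sin(34)*7.2866 + 1.8
= -1.2823


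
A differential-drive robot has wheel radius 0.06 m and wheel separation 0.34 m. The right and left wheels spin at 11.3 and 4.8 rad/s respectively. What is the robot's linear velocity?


vR = r*wR = 0.06*11.3 = 0.678 m/s
vL = r*wL = 0.06*4.8 = 0.288 m/s
v = (vR+vL)/2 = 0.483 m/s
omega = (vR-vL)/L = 1.1471 rad/s
linear velocity = 0.483 m/s


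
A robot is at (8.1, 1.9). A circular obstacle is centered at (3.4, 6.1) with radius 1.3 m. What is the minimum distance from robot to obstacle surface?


center_dist = sqrt((8.1-3.4)^2 + (1.9-6.1)^2)
= sqrt(22.09 + 17.64)
= 6.3032
min_dist = center_dist - radius = 6.3032 - 1.3 = 5.0032 m


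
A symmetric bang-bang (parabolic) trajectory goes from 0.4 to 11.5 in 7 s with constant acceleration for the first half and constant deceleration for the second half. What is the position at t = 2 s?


Symmetric rest-to-rest: each phase covers (pf-p0)/2 in time T/2. 0.5*a*(T/2)^2 = (pf-p0)/2 => a = 4*(pf-p0)/T^2
a = 4*(11.5-0.4)/7^2 = 0.9061
t = 2 is in the acceleration phase (t <= T/2).
p = p0 + 0.5*a*t^2 = 0.4 + 0.5*0.9061*2^2
= 2.2122


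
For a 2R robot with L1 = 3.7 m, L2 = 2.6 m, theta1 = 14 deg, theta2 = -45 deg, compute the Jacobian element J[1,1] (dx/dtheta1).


J[1,1] = -L1*sin(t1) - L2*sin(t1+t2)
= -3.7*sin(14) - 2.6*sin(-31)
= 0.444


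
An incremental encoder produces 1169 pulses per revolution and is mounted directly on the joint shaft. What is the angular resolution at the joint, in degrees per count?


counts per rev = 1169
resolution = 360 / 1169
= 0.308 deg/count


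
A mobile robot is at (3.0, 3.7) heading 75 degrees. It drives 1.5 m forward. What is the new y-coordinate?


y_new = y0 + d*sin(theta)
= 3.7 + 1.5*sin(75)
= 3.7 + 1.4489
= 5.1489


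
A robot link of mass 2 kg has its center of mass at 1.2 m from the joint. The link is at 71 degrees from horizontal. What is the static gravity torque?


tau = m*g*L*cos(angle)
= 2 * 9.81 * 1.2 * cos(71 deg)
= 2 * 9.81 * 1.2 * 0.3256
= 7.6652 Nm


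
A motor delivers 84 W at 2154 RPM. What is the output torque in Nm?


omega = 2154 * 2*pi/60 = 225.5664 rad/s
tau = P / omega = 84 / 225.5664
= 0.3724 Nm


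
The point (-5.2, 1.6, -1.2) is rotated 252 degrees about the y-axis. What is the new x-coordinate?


Rotation about y-axis: x' = x*cos(theta) + z*sin(theta)
= -5.2 * -0.309 + -1.2 * -0.9511
= 2.7482


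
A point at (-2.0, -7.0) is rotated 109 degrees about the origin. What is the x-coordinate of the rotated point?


x' = x*cos(theta) - y*sin(theta)
cos(109 deg) = -0.3256, sin(109 deg) = 0.9455
x' = -2.0 * -0.3256 - -7.0 * 0.9455
= 0.6511 - -6.6186
= 7.2698
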